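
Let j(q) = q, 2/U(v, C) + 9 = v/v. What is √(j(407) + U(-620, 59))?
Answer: √1627/2 ≈ 20.168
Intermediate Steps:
U(v, C) = -¼ (U(v, C) = 2/(-9 + v/v) = 2/(-9 + 1) = 2/(-8) = 2*(-⅛) = -¼)
√(j(407) + U(-620, 59)) = √(407 - ¼) = √(1627/4) = √1627/2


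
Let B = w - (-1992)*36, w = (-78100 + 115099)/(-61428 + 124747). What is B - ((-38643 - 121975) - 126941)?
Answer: 22748717448/63319 ≈ 3.5927e+5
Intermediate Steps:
w = 36999/63319 ≈ 0.58433
B = 4540769127/63319 (B = 36999/63319 - (-1992)*36 = 36999/63319 - 1*(-71712) = 36999/63319 + 71712 = 4540769127/63319 ≈ 71713.)
B - ((-38643 - 121975) - 126941) = 4540769127/63319 - ((-38643 - 121975) - 126941) = 4540769127/63319 - (-160618 - 126941) = 4540769127/63319 - 1*(-287559) = 4540769127/63319 + 287559 = 22748717448/63319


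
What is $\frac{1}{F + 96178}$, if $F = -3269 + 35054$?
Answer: $\frac{1}{127963} \approx 7.8148 \cdot 10^{-6}$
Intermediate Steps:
$F = 31785$
$\frac{1}{F + 96178} = \frac{1}{31785 + 96178} = \frac{1}{127963}$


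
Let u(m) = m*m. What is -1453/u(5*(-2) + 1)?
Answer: -1453/81 ≈ -17.938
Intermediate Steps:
u(m) = m²
-1453/u(5*(-2) + 1) = -1453/(5*(-2) + 1)² = -1453/(-10 + 1)² = -1453/((-9)²) = -1453/81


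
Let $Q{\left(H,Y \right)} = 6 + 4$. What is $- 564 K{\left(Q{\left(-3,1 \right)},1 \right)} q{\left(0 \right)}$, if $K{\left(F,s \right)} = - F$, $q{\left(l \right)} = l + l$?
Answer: $0$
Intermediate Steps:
$Q{\left(H,Y \right)} = 10$
$q{\left(l \right)} = 2 l$
$- 564 K{\left(Q{\left(-3,1 \right)},1 \right)} q{\left(0 \right)} = - 564 \left(-1\right) 10 \cdot 2 \cdot 0 = - 564 \left(\left(-10\right) 0\right) = \left(-564\right) 0 = 0$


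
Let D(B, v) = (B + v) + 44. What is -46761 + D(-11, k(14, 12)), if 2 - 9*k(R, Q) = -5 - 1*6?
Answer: -420539/9 ≈ -46727.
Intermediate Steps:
k(R, Q) = 13/9 (k(R, Q) = 2/9 - (-5 - 1*6)/9 = 2/9 - (-5 - 6)/9 = 2/9 - 1/9*(-11) = 2/9 + 11/9 = 13/9)
D(B, v) = 44 + B + v
-46761 + D(-11, k(14, 12)) = -46761 + (44 - 11 + 13/9) = -46761 + 310/9 = -420539/9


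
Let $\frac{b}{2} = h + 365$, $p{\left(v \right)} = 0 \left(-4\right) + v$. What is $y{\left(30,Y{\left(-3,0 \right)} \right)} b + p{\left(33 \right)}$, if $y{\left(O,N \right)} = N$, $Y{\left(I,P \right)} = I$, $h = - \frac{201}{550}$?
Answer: $- \frac{592572}{275} \approx -2154.8$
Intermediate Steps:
$h = - \frac{201}{550}$ ($h = \left(-201\right) \frac{1}{550} = - \frac{201}{550} \approx -0.36545$)
$p{\left(v \right)} = v$ ($p{\left(v \right)} = 0 + v = v$)
$b = \frac{200549}{275}$ ($b = 2 \left(- \frac{201}{550} + 365\right) = 2 \cdot \frac{200549}{550} = \frac{200549}{275} \approx 729.27$)
$y{\left(30,Y{\left(-3,0 \right)} \right)} b + p{\left(33 \right)} = \left(-3\right) \frac{200549}{275} + 33 = - \frac{601647}{275} + 33 = - \frac{592572}{275}$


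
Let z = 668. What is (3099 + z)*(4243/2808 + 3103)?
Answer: 32838698189/2808 ≈ 1.1695e+7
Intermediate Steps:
(3099 + z)*(4243/2808 + 3103) = (3099 + 668)*(4243/2808 + 3103) = 3767*(4243*(1/2808) + 3103) = 3767*(4243/2808 + 3103) = 3767*(8717467/2808) = 32838698189/2808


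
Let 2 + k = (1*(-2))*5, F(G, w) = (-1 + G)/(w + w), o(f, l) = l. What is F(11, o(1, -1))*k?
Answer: 60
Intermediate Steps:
F(G, w) = (-1 + G)/(2*w) (F(G, w) = (-1 + G)/((2*w)) = (-1 + G)*(1/(2*w)) = (-1 + G)/(2*w))
k = -12 (k = -2 + (1*(-2))*5 = -2 - 2*5 = -2 - 10 = -12)
F(11, o(1, -1))*k = ((½)*(-1 + 11)/(-1))*(-12) = ((½)*(-1)*10)*(-12) = -5*(-12) = 60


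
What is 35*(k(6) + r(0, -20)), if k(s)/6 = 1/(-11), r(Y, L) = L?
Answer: -7910/11 ≈ -719.09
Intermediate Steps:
k(s) = -6/11 (k(s) = 6/(-11) = 6*(-1/11) = -6/11)
35*(k(6) + r(0, -20)) = 35*(-6/11 - 20) = 35*(-226/11) = -7910/11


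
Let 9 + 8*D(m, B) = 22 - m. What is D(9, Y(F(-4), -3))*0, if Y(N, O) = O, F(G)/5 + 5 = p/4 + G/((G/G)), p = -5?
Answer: 0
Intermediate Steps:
F(G) = -125/4 + 5*G (F(G) = -25 + 5*(-5/4 + G/((G/G))) = -25 + 5*(-5*¼ + G/1) = -25 + 5*(-5/4 + G*1) = -25 + 5*(-5/4 + G) = -25 + (-25/4 + 5*G) = -125/4 + 5*G)
D(m, B) = 13/8 - m/8 (D(m, B) = -9/8 + (22 - m)/8 = -9/8 + (11/4 - m/8) = 13/8 - m/8)
D(9, Y(F(-4), -3))*0 = (13/8 - ⅛*9)*0 = (13/8 - 9/8)*0 = (½)*0 = 0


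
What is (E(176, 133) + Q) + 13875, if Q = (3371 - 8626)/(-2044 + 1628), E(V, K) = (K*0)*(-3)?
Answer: 5777255/416 ≈ 13888.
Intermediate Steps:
E(V, K) = 0 (E(V, K) = 0*(-3) = 0)
Q = 5255/416 (Q = -5255/(-416) = -5255*(-1/416) = 5255/416 ≈ 12.632)
(E(176, 133) + Q) + 13875 = (0 + 5255/416) + 13875 = 5255/416 + 13875 = 5777255/416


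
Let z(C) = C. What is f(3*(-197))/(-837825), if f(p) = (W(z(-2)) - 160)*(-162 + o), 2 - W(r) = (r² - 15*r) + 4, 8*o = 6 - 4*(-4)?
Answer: -31213/837825 ≈ -0.037255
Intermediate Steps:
o = 11/4 (o = (6 - 4*(-4))/8 = (6 + 16)/8 = (⅛)*22 = 11/4 ≈ 2.7500)
W(r) = -2 - r² + 15*r (W(r) = 2 - ((r² - 15*r) + 4) = 2 - (4 + r² - 15*r) = 2 + (-4 - r² + 15*r) = -2 - r² + 15*r)
f(p) = 31213 (f(p) = ((-2 - 1*(-2)² + 15*(-2)) - 160)*(-162 + 11/4) = ((-2 - 1*4 - 30) - 160)*(-637/4) = ((-2 - 4 - 30) - 160)*(-637/4) = (-36 - 160)*(-637/4) = -196*(-637/4) = 31213)
f(3*(-197))/(-837825) = 31213/(-837825) = 31213*(-1/837825) = -31213/837825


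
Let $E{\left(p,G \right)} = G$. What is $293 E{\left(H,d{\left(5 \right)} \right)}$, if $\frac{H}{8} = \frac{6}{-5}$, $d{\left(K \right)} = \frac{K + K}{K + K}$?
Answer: $293$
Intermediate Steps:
$d{\left(K \right)} = 1$ ($d{\left(K \right)} = \frac{2 K}{2 K} = 2 K \frac{1}{2 K} = 1$)
$H = - \frac{48}{5}$ ($H = 8 \frac{6}{-5} = 8 \cdot 6 \left(- \frac{1}{5}\right) = 8 \left(- \frac{6}{5}\right) = - \frac{48}{5} \approx -9.6$)
$293 E{\left(H,d{\left(5 \right)} \right)} = 293 \cdot 1 = 293$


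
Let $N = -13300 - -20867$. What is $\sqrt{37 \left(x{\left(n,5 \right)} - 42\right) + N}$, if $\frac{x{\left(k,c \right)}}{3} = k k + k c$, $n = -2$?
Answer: $\sqrt{5347} \approx 73.123$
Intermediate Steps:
$x{\left(k,c \right)} = 3 k^{2} + 3 c k$ ($x{\left(k,c \right)} = 3 \left(k k + k c\right) = 3 \left(k^{2} + c k\right) = 3 k^{2} + 3 c k$)
$N = 7567$ ($N = -13300 + 20867 = 7567$)
$\sqrt{37 \left(x{\left(n,5 \right)} - 42\right) + N} = \sqrt{37 \left(3 \left(-2\right) \left(5 - 2\right) - 42\right) + 7567} = \sqrt{37 \left(3 \left(-2\right) 3 - 42\right) + 7567} = \sqrt{37 \left(-18 - 42\right) + 7567} = \sqrt{37 \left(-60\right) + 7567} = \sqrt{-2220 + 7567} = \sqrt{5347}$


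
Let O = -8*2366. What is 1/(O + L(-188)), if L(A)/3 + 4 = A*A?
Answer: 1/87092 ≈ 1.1482e-5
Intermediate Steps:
L(A) = -12 + 3*A² (L(A) = -12 + 3*(A*A) = -12 + 3*A²)
O = -18928
1/(O + L(-188)) = 1/(-18928 + (-12 + 3*(-188)²)) = 1/(-18928 + (-12 + 3*35344)) = 1/(-18928 + (-12 + 106032)) = 1/(-18928 + 106020) = 1/87092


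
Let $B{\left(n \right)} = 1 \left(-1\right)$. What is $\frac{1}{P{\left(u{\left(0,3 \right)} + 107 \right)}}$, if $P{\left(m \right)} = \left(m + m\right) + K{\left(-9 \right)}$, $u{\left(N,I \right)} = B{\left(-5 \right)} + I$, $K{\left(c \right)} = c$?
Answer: $\frac{1}{209} \approx 0.0047847$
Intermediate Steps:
$B{\left(n \right)} = -1$
$u{\left(N,I \right)} = -1 + I$
$P{\left(m \right)} = -9 + 2 m$ ($P{\left(m \right)} = \left(m + m\right) - 9 = 2 m - 9 = -9 + 2 m$)
$\frac{1}{P{\left(u{\left(0,3 \right)} + 107 \right)}} = \frac{1}{-9 + 2 \left(\left(-1 + 3\right) + 107\right)} = \frac{1}{-9 + 2 \left(2 + 107\right)} = \frac{1}{-9 + 2 \cdot 109} = \frac{1}{-9 + 218} = \frac{1}{209}$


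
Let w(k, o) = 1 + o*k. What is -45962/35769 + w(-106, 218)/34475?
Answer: -344436319/176162325 ≈ -1.9552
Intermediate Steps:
w(k, o) = 1 + k*o
-45962/35769 + w(-106, 218)/34475 = -45962/35769 + (1 - 106*218)/34475 = -45962*1/35769 + (1 - 23108)*(1/34475) = -45962/35769 - 23107*1/34475 = -45962/35769 - 3301/4925 = -344436319/176162325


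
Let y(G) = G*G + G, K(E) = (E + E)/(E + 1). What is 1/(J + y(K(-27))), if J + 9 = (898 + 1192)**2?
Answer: 169/738208459 ≈ 2.2893e-7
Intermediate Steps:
J = 4368091 (J = -9 + (898 + 1192)**2 = -9 + 2090**2 = -9 + 4368100 = 4368091)
K(E) = 2*E/(1 + E) (K(E) = (2*E)/(1 + E) = 2*E/(1 + E))
y(G) = G + G**2 (y(G) = G**2 + G = G + G**2)
1/(J + y(K(-27))) = 1/(4368091 + (2*(-27)/(1 - 27))*(1 + 2*(-27)/(1 - 27))) = 1/(4368091 + (2*(-27)/(-26))*(1 + 2*(-27)/(-26))) = 1/(4368091 + (2*(-27)*(-1/26))*(1 + 2*(-27)*(-1/26))) = 1/(4368091 + 27*(1 + 27/13)/13) = 1/(4368091 + (27/13)*(40/13)) = 1/(4368091 + 1080/169) = 1/(738208459/169) = 169/738208459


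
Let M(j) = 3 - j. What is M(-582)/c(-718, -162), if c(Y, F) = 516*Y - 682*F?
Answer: -195/86668 ≈ -0.0022500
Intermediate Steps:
c(Y, F) = -682*F + 516*Y
M(-582)/c(-718, -162) = (3 - 1*(-582))/(-682*(-162) + 516*(-718)) = (3 + 582)/(110484 - 370488) = 585/(-260004) = 585*(-1/260004) = -195/86668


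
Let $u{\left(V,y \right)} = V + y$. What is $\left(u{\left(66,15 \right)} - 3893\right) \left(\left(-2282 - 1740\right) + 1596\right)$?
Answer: $9247912$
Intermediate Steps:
$\left(u{\left(66,15 \right)} - 3893\right) \left(\left(-2282 - 1740\right) + 1596\right) = \left(\left(66 + 15\right) - 3893\right) \left(\left(-2282 - 1740\right) + 1596\right) = \left(81 - 3893\right) \left(\left(-2282 - 1740\right) + 1596\right) = - 3812 \left(-4022 + 1596\right) = \left(-3812\right) \left(-2426\right) = 9247912$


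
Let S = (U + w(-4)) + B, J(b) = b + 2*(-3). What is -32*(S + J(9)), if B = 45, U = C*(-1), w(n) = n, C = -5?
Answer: -1568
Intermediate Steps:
U = 5 (U = -5*(-1) = 5)
J(b) = -6 + b (J(b) = b - 6 = -6 + b)
S = 46 (S = (5 - 4) + 45 = 1 + 45 = 46)
-32*(S + J(9)) = -32*(46 + (-6 + 9)) = -32*(46 + 3) = -32*49 = -1568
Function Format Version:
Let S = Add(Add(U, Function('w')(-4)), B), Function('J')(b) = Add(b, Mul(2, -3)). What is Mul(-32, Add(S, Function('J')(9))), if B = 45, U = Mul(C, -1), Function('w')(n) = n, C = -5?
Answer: -1568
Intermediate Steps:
U = 5 (U = Mul(-5, -1) = 5)
Function('J')(b) = Add(-6, b) (Function('J')(b) = Add(b, -6) = Add(-6, b))
S = 46 (S = Add(Add(5, -4), 45) = Add(1, 45) = 46)
Mul(-32, Add(S, Function('J')(9))) = Mul(-32, Add(46, Add(-6, 9))) = Mul(-32, Add(46, 3)) = Mul(-32, 49) = -1568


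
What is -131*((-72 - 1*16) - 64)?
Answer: 19912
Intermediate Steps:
-131*((-72 - 1*16) - 64) = -131*((-72 - 16) - 64) = -131*(-88 - 64) = -131*(-152) = 19912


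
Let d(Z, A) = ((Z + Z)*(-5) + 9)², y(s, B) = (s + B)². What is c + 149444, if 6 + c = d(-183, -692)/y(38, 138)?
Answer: 4632373409/30976 ≈ 1.4955e+5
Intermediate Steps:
y(s, B) = (B + s)²
d(Z, A) = (9 - 10*Z)² (d(Z, A) = ((2*Z)*(-5) + 9)² = (-10*Z + 9)² = (9 - 10*Z)²)
c = 3196065/30976 (c = -6 + (-9 + 10*(-183))²/((138 + 38)²) = -6 + (-9 - 1830)²/(176²) = -6 + (-1839)²/30976 = -6 + 3381921*(1/30976) = -6 + 3381921/30976 = 3196065/30976 ≈ 103.18)
c + 149444 = 3196065/30976 + 149444 = 4632373409/30976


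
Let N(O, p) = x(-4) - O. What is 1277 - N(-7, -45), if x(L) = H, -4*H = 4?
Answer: 1271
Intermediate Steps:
H = -1 (H = -¼*4 = -1)
x(L) = -1
N(O, p) = -1 - O
1277 - N(-7, -45) = 1277 - (-1 - 1*(-7)) = 1277 - (-1 + 7) = 1277 - 1*6 = 1277 - 6 = 1271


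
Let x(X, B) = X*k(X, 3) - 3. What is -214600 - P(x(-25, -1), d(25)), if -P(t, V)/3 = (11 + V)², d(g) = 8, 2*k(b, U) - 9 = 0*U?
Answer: -213517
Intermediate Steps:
k(b, U) = 9/2 (k(b, U) = 9/2 + (0*U)/2 = 9/2 + (½)*0 = 9/2 + 0 = 9/2)
x(X, B) = -3 + 9*X/2 (x(X, B) = X*(9/2) - 3 = 9*X/2 - 3 = -3 + 9*X/2)
P(t, V) = -3*(11 + V)²
-214600 - P(x(-25, -1), d(25)) = -214600 - (-3)*(11 + 8)² = -214600 - (-3)*19² = -214600 - (-3)*361 = -214600 - 1*(-1083) = -214600 + 1083 = -213517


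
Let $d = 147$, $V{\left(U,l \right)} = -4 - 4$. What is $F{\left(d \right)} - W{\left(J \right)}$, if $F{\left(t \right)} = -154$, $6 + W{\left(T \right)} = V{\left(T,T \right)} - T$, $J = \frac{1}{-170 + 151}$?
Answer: $- \frac{2661}{19} \approx -140.05$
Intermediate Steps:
$J = - \frac{1}{19}$ ($J = \frac{1}{-19} = - \frac{1}{19} \approx -0.052632$)
$V{\left(U,l \right)} = -8$
$W{\left(T \right)} = -14 - T$ ($W{\left(T \right)} = -6 - \left(8 + T\right) = -14 - T$)
$F{\left(d \right)} - W{\left(J \right)} = -154 - \left(-14 - - \frac{1}{19}\right) = -154 - \left(-14 + \frac{1}{19}\right) = -154 - - \frac{265}{19} = -154 + \frac{265}{19} = - \frac{2661}{19}$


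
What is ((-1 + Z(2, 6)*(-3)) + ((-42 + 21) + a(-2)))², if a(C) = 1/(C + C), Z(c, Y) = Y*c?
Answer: 54289/16 ≈ 3393.1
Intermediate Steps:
a(C) = 1/(2*C)
((-1 + Z(2, 6)*(-3)) + ((-42 + 21) + a(-2)))² = ((-1 + (6*2)*(-3)) + ((-42 + 21) + (½)/(-2)))² = ((-1 + 12*(-3)) + (-21 + (½)*(-½)))² = ((-1 - 36) + (-21 - ¼))² = (-37 - 85/4)² = (-233/4)² = 54289/16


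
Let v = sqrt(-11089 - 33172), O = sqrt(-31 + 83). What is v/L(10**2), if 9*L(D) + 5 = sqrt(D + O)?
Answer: -I*sqrt(44261)/(5/9 - sqrt(100 + 2*sqrt(13))/9) ≈ 353.63*I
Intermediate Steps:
O = 2*sqrt(13) (O = sqrt(52) = 2*sqrt(13) ≈ 7.2111)
v = I*sqrt(44261) (v = sqrt(-44261) = I*sqrt(44261) ≈ 210.38*I)
L(D) = -5/9 + sqrt(D + 2*sqrt(13))/9
v/L(10**2) = (I*sqrt(44261))/(-5/9 + sqrt(10**2 + 2*sqrt(13))/9) = (I*sqrt(44261))/(-5/9 + sqrt(100 + 2*sqrt(13))/9) = I*sqrt(44261)/(-5/9 + sqrt(100 + 2*sqrt(13))/9)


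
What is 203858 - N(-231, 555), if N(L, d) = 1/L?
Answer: 47091199/231 ≈ 2.0386e+5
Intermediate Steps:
203858 - N(-231, 555) = 203858 - 1/(-231) = 203858 - 1*(-1/231) = 203858 + 1/231 = 47091199/231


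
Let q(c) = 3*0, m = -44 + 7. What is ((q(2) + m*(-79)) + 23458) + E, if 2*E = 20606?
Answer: 36684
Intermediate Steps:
E = 10303 (E = (1/2)*20606 = 10303)
m = -37
q(c) = 0
((q(2) + m*(-79)) + 23458) + E = ((0 - 37*(-79)) + 23458) + 10303 = ((0 + 2923) + 23458) + 10303 = (2923 + 23458) + 10303 = 26381 + 10303 = 36684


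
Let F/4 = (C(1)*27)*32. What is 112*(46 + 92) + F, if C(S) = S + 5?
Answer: 36192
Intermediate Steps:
C(S) = 5 + S
F = 20736 (F = 4*(((5 + 1)*27)*32) = 4*((6*27)*32) = 4*(162*32) = 4*5184 = 20736)
112*(46 + 92) + F = 112*(46 + 92) + 20736 = 112*138 + 20736 = 15456 + 20736 = 36192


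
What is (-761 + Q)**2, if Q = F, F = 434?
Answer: 106929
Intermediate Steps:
Q = 434
(-761 + Q)**2 = (-761 + 434)**2 = (-327)**2 = 106929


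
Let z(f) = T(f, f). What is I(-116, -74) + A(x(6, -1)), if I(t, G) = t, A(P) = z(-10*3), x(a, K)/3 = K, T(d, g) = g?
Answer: -146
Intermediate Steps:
x(a, K) = 3*K
z(f) = f
A(P) = -30 (A(P) = -10*3 = -30)
I(-116, -74) + A(x(6, -1)) = -116 - 30 = -146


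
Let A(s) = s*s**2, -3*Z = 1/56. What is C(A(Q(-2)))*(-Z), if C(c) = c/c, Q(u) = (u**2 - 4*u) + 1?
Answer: 1/168 ≈ 0.0059524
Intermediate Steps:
Z = -1/168 (Z = -1/3/56 = -1/3*1/56 = -1/168 ≈ -0.0059524)
Q(u) = 1 + u**2 - 4*u
A(s) = s**3
C(c) = 1
C(A(Q(-2)))*(-Z) = 1*(-1*(-1/168)) = 1*(1/168) = 1/168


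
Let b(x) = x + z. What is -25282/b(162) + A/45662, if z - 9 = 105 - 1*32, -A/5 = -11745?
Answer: -142512223/1392691 ≈ -102.33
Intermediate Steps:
A = 58725 (A = -5*(-11745) = 58725)
z = 82 (z = 9 + (105 - 1*32) = 9 + (105 - 32) = 9 + 73 = 82)
b(x) = 82 + x (b(x) = x + 82 = 82 + x)
-25282/b(162) + A/45662 = -25282/(82 + 162) + 58725/45662 = -25282/244 + 58725*(1/45662) = -25282*1/244 + 58725/45662 = -12641/122 + 58725/45662 = -142512223/1392691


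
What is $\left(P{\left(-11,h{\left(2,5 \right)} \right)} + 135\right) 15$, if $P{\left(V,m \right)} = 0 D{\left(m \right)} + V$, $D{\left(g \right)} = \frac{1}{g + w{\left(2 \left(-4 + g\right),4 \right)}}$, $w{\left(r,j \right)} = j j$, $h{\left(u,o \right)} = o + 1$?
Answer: $1860$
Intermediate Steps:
$h{\left(u,o \right)} = 1 + o$
$w{\left(r,j \right)} = j^{2}$
$D{\left(g \right)} = \frac{1}{16 + g}$ ($D{\left(g \right)} = \frac{1}{g + 4^{2}} = \frac{1}{g + 16} = \frac{1}{16 + g}$)
$P{\left(V,m \right)} = V$ ($P{\left(V,m \right)} = \frac{0}{16 + m} + V = 0 + V = V$)
$\left(P{\left(-11,h{\left(2,5 \right)} \right)} + 135\right) 15 = \left(-11 + 135\right) 15 = 124 \cdot 15 = 1860$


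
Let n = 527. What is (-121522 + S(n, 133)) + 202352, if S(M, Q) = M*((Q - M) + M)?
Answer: 150921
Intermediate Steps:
S(M, Q) = M*Q
(-121522 + S(n, 133)) + 202352 = (-121522 + 527*133) + 202352 = (-121522 + 70091) + 202352 = -51431 + 202352 = 150921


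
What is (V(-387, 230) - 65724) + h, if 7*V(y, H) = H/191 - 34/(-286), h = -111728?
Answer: -33927189195/191191 ≈ -1.7745e+5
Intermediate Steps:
V(y, H) = 17/1001 + H/1337 (V(y, H) = (H/191 - 34/(-286))/7 = (H*(1/191) - 34*(-1/286))/7 = (H/191 + 17/143)/7 = (17/143 + H/191)/7 = 17/1001 + H/1337)
(V(-387, 230) - 65724) + h = ((17/1001 + (1/1337)*230) - 65724) - 111728 = ((17/1001 + 230/1337) - 65724) - 111728 = (36137/191191 - 65724) - 111728 = -12565801147/191191 - 111728 = -33927189195/191191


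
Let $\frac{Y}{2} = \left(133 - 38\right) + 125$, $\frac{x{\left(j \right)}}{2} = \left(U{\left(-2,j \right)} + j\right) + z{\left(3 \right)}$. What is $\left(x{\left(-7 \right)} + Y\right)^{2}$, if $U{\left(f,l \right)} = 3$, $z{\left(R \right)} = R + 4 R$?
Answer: $213444$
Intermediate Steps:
$z{\left(R \right)} = 5 R$
$x{\left(j \right)} = 36 + 2 j$ ($x{\left(j \right)} = 2 \left(\left(3 + j\right) + 5 \cdot 3\right) = 2 \left(\left(3 + j\right) + 15\right) = 2 \left(18 + j\right) = 36 + 2 j$)
$Y = 440$ ($Y = 2 \left(\left(133 - 38\right) + 125\right) = 2 \left(95 + 125\right) = 2 \cdot 220 = 440$)
$\left(x{\left(-7 \right)} + Y\right)^{2} = \left(\left(36 + 2 \left(-7\right)\right) + 440\right)^{2} = \left(\left(36 - 14\right) + 440\right)^{2} = \left(22 + 440\right)^{2} = 462^{2} = 213444$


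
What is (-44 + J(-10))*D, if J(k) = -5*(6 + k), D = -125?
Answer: 3000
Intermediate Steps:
J(k) = -30 - 5*k
(-44 + J(-10))*D = (-44 + (-30 - 5*(-10)))*(-125) = (-44 + (-30 + 50))*(-125) = (-44 + 20)*(-125) = -24*(-125) = 3000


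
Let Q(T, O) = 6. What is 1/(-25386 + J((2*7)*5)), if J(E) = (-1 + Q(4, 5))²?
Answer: -1/25361 ≈ -3.9431e-5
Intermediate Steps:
J(E) = 25 (J(E) = (-1 + 6)² = 5² = 25)
1/(-25386 + J((2*7)*5)) = 1/(-25386 + 25) = 1/(-25361) = -1/25361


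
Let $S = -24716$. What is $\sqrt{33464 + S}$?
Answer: $54 \sqrt{3} \approx 93.531$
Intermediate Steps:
$\sqrt{33464 + S} = \sqrt{33464 - 24716} = \sqrt{8748} = 54 \sqrt{3}$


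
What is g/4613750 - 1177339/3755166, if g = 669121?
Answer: -729821845541/4331349283125 ≈ -0.16850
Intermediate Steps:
g/4613750 - 1177339/3755166 = 669121/4613750 - 1177339/3755166 = -729821845541/4331349283125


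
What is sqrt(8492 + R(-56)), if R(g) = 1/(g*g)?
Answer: sqrt(26630913)/56 ≈ 92.152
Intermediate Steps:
R(g) = g**(-2)
sqrt(8492 + R(-56)) = sqrt(8492 + (-56)**(-2)) = sqrt(8492 + 1/3136) = sqrt(26630913/3136) = sqrt(26630913)/56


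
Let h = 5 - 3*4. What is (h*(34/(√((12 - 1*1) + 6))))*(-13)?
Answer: 182*√17 ≈ 750.41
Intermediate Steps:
h = -7 (h = 5 - 12 = -7)
(h*(34/(√((12 - 1*1) + 6))))*(-13) = -238/(√((12 - 1*1) + 6))*(-13) = -238/(√((12 - 1) + 6))*(-13) = -238/(√(11 + 6))*(-13) = -238/(√17)*(-13) = -238*√17/17*(-13) = -14*√17*(-13) = 182*√17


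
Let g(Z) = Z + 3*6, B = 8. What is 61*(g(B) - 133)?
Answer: -6527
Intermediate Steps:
g(Z) = 18 + Z (g(Z) = Z + 18 = 18 + Z)
61*(g(B) - 133) = 61*((18 + 8) - 133) = 61*(26 - 133) = 61*(-107) = -6527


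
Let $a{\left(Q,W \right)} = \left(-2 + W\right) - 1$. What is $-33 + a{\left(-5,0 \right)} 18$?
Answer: $-87$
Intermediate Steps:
$a{\left(Q,W \right)} = -3 + W$
$-33 + a{\left(-5,0 \right)} 18 = -33 + \left(-3 + 0\right) 18 = -33 - 54 = -87$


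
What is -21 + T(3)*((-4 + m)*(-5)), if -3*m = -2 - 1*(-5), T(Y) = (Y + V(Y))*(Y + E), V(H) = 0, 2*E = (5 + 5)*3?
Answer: 1329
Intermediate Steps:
E = 15 (E = ((5 + 5)*3)/2 = (10*3)/2 = (½)*30 = 15)
T(Y) = Y*(15 + Y) (T(Y) = (Y + 0)*(Y + 15) = Y*(15 + Y))
m = -1 (m = -(-2 - 1*(-5))/3 = -(-2 + 5)/3 = -⅓*3 = -1)
-21 + T(3)*((-4 + m)*(-5)) = -21 + (3*(15 + 3))*((-4 - 1)*(-5)) = -21 + (3*18)*(-5*(-5)) = -21 + 54*25 = -21 + 1350 = 1329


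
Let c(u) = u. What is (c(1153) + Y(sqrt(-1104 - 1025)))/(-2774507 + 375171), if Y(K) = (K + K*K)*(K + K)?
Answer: 3105/2399336 + 2129*I*sqrt(2129)/1199668 ≈ 0.0012941 + 0.081885*I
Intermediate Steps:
Y(K) = 2*K*(K + K**2) (Y(K) = (K + K**2)*(2*K) = 2*K*(K + K**2))
(c(1153) + Y(sqrt(-1104 - 1025)))/(-2774507 + 375171) = (1153 + 2*(sqrt(-1104 - 1025))**2*(1 + sqrt(-1104 - 1025)))/(-2774507 + 375171) = (1153 + 2*(sqrt(-2129))**2*(1 + sqrt(-2129)))/(-2399336) = (1153 + 2*(I*sqrt(2129))**2*(1 + I*sqrt(2129)))*(-1/2399336) = (1153 + 2*(-2129)*(1 + I*sqrt(2129)))*(-1/2399336) = (1153 + (-4258 - 4258*I*sqrt(2129)))*(-1/2399336) = (-3105 - 4258*I*sqrt(2129))*(-1/2399336) = 3105/2399336 + 2129*I*sqrt(2129)/1199668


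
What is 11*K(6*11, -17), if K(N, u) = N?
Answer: 726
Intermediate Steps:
11*K(6*11, -17) = 11*(6*11) = 11*66 = 726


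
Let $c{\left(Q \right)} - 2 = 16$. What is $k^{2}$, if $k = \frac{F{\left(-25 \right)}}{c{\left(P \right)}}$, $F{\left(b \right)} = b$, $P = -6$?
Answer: $\frac{625}{324} \approx 1.929$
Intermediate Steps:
$c{\left(Q \right)} = 18$ ($c{\left(Q \right)} = 2 + 16 = 18$)
$k = - \frac{25}{18} \approx -1.3889$
$k^{2} = \left(- \frac{25}{18}\right)^{2} = \frac{625}{324}$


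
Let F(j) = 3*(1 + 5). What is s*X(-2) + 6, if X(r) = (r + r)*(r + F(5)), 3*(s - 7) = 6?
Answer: -570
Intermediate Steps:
s = 9 (s = 7 + (1/3)*6 = 7 + 2 = 9)
F(j) = 18 (F(j) = 3*6 = 18)
X(r) = 2*r*(18 + r) (X(r) = (r + r)*(r + 18) = (2*r)*(18 + r) = 2*r*(18 + r))
s*X(-2) + 6 = 9*(2*(-2)*(18 - 2)) + 6 = 9*(2*(-2)*16) + 6 = 9*(-64) + 6 = -576 + 6 = -570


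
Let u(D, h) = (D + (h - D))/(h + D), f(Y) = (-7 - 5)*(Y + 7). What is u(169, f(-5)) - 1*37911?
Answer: -5497119/145 ≈ -37911.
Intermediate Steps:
f(Y) = -84 - 12*Y (f(Y) = -12*(7 + Y) = -84 - 12*Y)
u(D, h) = h/(D + h)
u(169, f(-5)) - 1*37911 = (-84 - 12*(-5))/(169 + (-84 - 12*(-5))) - 1*37911 = (-84 + 60)/(169 + (-84 + 60)) - 37911 = -24/(169 - 24) - 37911 = -24/145 - 37911 = -5497119/145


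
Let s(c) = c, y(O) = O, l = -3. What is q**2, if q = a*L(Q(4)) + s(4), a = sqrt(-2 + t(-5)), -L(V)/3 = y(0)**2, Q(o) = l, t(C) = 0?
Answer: 16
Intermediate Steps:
Q(o) = -3
L(V) = 0 (L(V) = -3*0**2 = -3*0 = 0)
a = I*sqrt(2) (a = sqrt(-2 + 0) = sqrt(-2) = I*sqrt(2) ≈ 1.4142*I)
q = 4 (q = (I*sqrt(2))*0 + 4 = 0 + 4 = 4)
q**2 = 4**2 = 16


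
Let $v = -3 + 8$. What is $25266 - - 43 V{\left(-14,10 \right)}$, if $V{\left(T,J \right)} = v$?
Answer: $25481$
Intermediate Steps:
$v = 5$
$V{\left(T,J \right)} = 5$
$25266 - - 43 V{\left(-14,10 \right)} = 25266 - \left(-43\right) 5 = 25266 - -215 = 25266 + 215 = 25481$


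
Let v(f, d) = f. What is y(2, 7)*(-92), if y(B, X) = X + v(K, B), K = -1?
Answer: -552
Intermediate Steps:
y(B, X) = -1 + X (y(B, X) = X - 1 = -1 + X)
y(2, 7)*(-92) = (-1 + 7)*(-92) = 6*(-92) = -552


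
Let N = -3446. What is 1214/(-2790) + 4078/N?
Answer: -3890266/2403585 ≈ -1.6185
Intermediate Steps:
1214/(-2790) + 4078/N = 1214/(-2790) + 4078/(-3446) = 1214*(-1/2790) + 4078*(-1/3446) = -607/1395 - 2039/1723 = -3890266/2403585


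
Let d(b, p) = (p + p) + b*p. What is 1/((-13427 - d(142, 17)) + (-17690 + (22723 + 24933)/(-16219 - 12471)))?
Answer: -14345/481513753 ≈ -2.9791e-5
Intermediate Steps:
d(b, p) = 2*p + b*p
1/((-13427 - d(142, 17)) + (-17690 + (22723 + 24933)/(-16219 - 12471))) = 1/((-13427 - 17*(2 + 142)) + (-17690 + (22723 + 24933)/(-16219 - 12471))) = 1/((-13427 - 17*144) + (-17690 + 47656/(-28690))) = 1/((-13427 - 1*2448) + (-17690 + 47656*(-1/28690))) = 1/((-13427 - 2448) + (-17690 - 23828/14345)) = 1/(-15875 - 253786878/14345) = 1/(-481513753/14345) = -14345/481513753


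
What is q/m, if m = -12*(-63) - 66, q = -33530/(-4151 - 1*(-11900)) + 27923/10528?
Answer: -2788337/1148800320 ≈ -0.0024272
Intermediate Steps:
q = -2788337/1664928 (q = -33530/(-4151 + 11900) + 27923*(1/10528) = -33530/7749 + 3989/1504 = -33530*1/7749 + 3989/1504 = -4790/1107 + 3989/1504 = -2788337/1664928 ≈ -1.6747)
m = 690 (m = 756 - 66 = 690)
q/m = -2788337/1664928/690 = -2788337/1664928*1/690 = -2788337/1148800320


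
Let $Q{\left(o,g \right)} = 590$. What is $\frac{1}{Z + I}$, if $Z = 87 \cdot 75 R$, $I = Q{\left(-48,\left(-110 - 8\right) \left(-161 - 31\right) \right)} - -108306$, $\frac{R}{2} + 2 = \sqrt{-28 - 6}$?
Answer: $\frac{20699}{3161365654} - \frac{6525 i \sqrt{34}}{6322731308} \approx 6.5475 \cdot 10^{-6} - 6.0175 \cdot 10^{-6} i$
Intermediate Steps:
$R = -4 + 2 i \sqrt{34}$ ($R = -4 + 2 \sqrt{-28 - 6} = -4 + 2 \sqrt{-34} = -4 + 2 i \sqrt{34} \approx -4.0 + 11.662 i$)
$I = 108896$ ($I = 590 - -108306 = 590 + 108306 = 108896$)
$Z = -26100 + 13050 i \sqrt{34}$ ($Z = 87 \cdot 75 \left(-4 + 2 i \sqrt{34}\right) = 6525 \left(-4 + 2 i \sqrt{34}\right) = -26100 + 13050 i \sqrt{34} \approx -26100.0 + 76094.0 i$)
$\frac{1}{Z + I} = \frac{1}{\left(-26100 + 13050 i \sqrt{34}\right) + 108896} = \frac{1}{82796 + 13050 i \sqrt{34}}$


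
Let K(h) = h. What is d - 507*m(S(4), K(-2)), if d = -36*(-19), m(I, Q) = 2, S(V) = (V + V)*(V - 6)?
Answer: -330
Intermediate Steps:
S(V) = 2*V*(-6 + V) (S(V) = (2*V)*(-6 + V) = 2*V*(-6 + V))
d = 684
d - 507*m(S(4), K(-2)) = 684 - 507*2 = 684 - 1014 = -330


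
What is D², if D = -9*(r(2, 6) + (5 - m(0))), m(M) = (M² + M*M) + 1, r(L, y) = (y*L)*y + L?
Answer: 492804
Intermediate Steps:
r(L, y) = L + L*y² (r(L, y) = (L*y)*y + L = L*y² + L = L + L*y²)
m(M) = 1 + 2*M² (m(M) = (M² + M²) + 1 = 2*M² + 1 = 1 + 2*M²)
D = -702 (D = -9*(2*(1 + 6²) + (5 - (1 + 2*0²))) = -9*(2*(1 + 36) + (5 - (1 + 2*0))) = -9*(2*37 + (5 - (1 + 0))) = -9*(74 + (5 - 1*1)) = -9*(74 + (5 - 1)) = -9*(74 + 4) = -9*78 = -702)
D² = (-702)² = 492804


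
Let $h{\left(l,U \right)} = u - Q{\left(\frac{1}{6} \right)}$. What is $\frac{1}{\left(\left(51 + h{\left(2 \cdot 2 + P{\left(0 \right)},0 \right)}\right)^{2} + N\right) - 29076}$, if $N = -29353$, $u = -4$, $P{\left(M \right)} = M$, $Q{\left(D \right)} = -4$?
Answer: $- \frac{1}{55828} \approx -1.7912 \cdot 10^{-5}$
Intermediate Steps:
$h{\left(l,U \right)} = 0$ ($h{\left(l,U \right)} = -4 - -4 = -4 + 4 = 0$)
$\frac{1}{\left(\left(51 + h{\left(2 \cdot 2 + P{\left(0 \right)},0 \right)}\right)^{2} + N\right) - 29076} = \frac{1}{\left(\left(51 + 0\right)^{2} - 29353\right) - 29076} = \frac{1}{\left(51^{2} - 29353\right) - 29076} = \frac{1}{\left(2601 - 29353\right) - 29076} = \frac{1}{-26752 - 29076} = \frac{1}{-55828} = - \frac{1}{55828}$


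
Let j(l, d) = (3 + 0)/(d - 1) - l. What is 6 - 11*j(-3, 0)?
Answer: 6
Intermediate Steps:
j(l, d) = -l + 3/(-1 + d) (j(l, d) = 3/(-1 + d) - l = -l + 3/(-1 + d))
6 - 11*j(-3, 0) = 6 - 11*(3 - 3 - 1*0*(-3))/(-1 + 0) = 6 - 11*(3 - 3 + 0)/(-1) = 6 - (-11)*0 = 6 - 11*0 = 6 + 0 = 6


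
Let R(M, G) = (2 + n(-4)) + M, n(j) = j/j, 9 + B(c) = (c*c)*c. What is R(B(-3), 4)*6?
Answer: -198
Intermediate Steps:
B(c) = -9 + c**3 (B(c) = -9 + (c*c)*c = -9 + c**2*c = -9 + c**3)
n(j) = 1
R(M, G) = 3 + M (R(M, G) = (2 + 1) + M = 3 + M)
R(B(-3), 4)*6 = (3 + (-9 + (-3)**3))*6 = (3 + (-9 - 27))*6 = (3 - 36)*6 = -33*6 = -198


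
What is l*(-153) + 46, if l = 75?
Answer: -11429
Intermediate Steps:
l*(-153) + 46 = 75*(-153) + 46 = -11475 + 46 = -11429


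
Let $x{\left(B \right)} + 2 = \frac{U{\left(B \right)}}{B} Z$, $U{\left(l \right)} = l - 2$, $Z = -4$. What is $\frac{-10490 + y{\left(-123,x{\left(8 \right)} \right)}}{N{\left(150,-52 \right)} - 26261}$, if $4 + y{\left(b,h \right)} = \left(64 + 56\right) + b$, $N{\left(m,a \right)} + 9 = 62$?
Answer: $\frac{3499}{8736} \approx 0.40053$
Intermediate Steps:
$U{\left(l \right)} = -2 + l$
$N{\left(m,a \right)} = 53$ ($N{\left(m,a \right)} = -9 + 62 = 53$)
$x{\left(B \right)} = -2 - \frac{4 \left(-2 + B\right)}{B}$ ($x{\left(B \right)} = -2 + \frac{-2 + B}{B} \left(-4\right) = -2 - \frac{4 \left(-2 + B\right)}{B}$)
$y{\left(b,h \right)} = 116 + b$ ($y{\left(b,h \right)} = -4 + \left(\left(64 + 56\right) + b\right) = -4 + \left(120 + b\right) = 116 + b$)
$\frac{-10490 + y{\left(-123,x{\left(8 \right)} \right)}}{N{\left(150,-52 \right)} - 26261} = \frac{-10490 + \left(116 - 123\right)}{53 - 26261} = \frac{-10490 - 7}{-26208} = \left(-10497\right) \left(- \frac{1}{26208}\right) = \frac{3499}{8736}$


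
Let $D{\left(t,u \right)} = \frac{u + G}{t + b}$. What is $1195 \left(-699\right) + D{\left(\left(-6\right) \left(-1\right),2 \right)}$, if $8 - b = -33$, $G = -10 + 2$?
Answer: $- \frac{39259341}{47} \approx -8.3531 \cdot 10^{5}$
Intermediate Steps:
$G = -8$
$b = 41$ ($b = 8 - -33 = 8 + 33 = 41$)
$D{\left(t,u \right)} = \frac{-8 + u}{41 + t}$ ($D{\left(t,u \right)} = \frac{u - 8}{t + 41} = \frac{-8 + u}{41 + t}$)
$1195 \left(-699\right) + D{\left(\left(-6\right) \left(-1\right),2 \right)} = 1195 \left(-699\right) + \frac{-8 + 2}{41 - -6} = -835305 + \frac{1}{41 + 6} \left(-6\right) = -835305 + \frac{1}{47} \left(-6\right) = -835305 - \frac{6}{47} = - \frac{39259341}{47}$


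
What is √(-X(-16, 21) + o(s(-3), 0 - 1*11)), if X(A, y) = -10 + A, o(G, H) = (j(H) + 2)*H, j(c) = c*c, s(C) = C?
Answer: I*√1327 ≈ 36.428*I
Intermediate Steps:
j(c) = c²
o(G, H) = H*(2 + H²) (o(G, H) = (H² + 2)*H = (2 + H²)*H = H*(2 + H²))
√(-X(-16, 21) + o(s(-3), 0 - 1*11)) = √(-(-10 - 16) + (0 - 1*11)*(2 + (0 - 1*11)²)) = √(-1*(-26) + (0 - 11)*(2 + (0 - 11)²)) = √(26 - 11*(2 + (-11)²)) = √(26 - 11*(2 + 121)) = √(26 - 11*123) = √(26 - 1353) = √(-1327) = I*√1327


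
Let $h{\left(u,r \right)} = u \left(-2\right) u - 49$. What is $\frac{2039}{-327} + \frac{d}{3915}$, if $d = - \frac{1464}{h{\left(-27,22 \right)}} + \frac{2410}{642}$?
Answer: $- \frac{1286950812754}{206431776045} \approx -6.2343$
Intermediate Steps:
$h{\left(u,r \right)} = -49 - 2 u^{2}$ ($h{\left(u,r \right)} = - 2 u u - 49 = - 2 u^{2} - 49 = -49 - 2 u^{2}$)
$d = \frac{2285879}{483747}$ ($d = - \frac{1464}{-49 - 2 \left(-27\right)^{2}} + \frac{2410}{642} = - \frac{1464}{-49 - 1458} + 2410 \cdot \frac{1}{642} = - \frac{1464}{-49 - 1458} + \frac{1205}{321} = - \frac{1464}{-1507} + \frac{1205}{321} = \left(-1464\right) \left(- \frac{1}{1507}\right) + \frac{1205}{321} = \frac{1464}{1507} + \frac{1205}{321} = \frac{2285879}{483747} \approx 4.7254$)
$\frac{2039}{-327} + \frac{d}{3915} = \frac{2039}{-327} + \frac{2285879}{483747 \cdot 3915} = 2039 \left(- \frac{1}{327}\right) + \frac{2285879}{483747} \cdot \frac{1}{3915} = - \frac{2039}{327} + \frac{2285879}{1893869505} = - \frac{1286950812754}{206431776045}$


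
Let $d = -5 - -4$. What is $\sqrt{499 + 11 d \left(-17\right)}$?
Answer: $7 \sqrt{14} \approx 26.192$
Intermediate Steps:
$d = -1$ ($d = -5 + 4 = -1$)
$\sqrt{499 + 11 d \left(-17\right)} = \sqrt{499 + 11 \left(-1\right) \left(-17\right)} = \sqrt{499 - -187} = \sqrt{499 + 187} = \sqrt{686} = 7 \sqrt{14}$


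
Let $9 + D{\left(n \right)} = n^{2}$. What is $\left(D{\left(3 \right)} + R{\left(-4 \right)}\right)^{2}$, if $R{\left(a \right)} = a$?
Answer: $16$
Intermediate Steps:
$D{\left(n \right)} = -9 + n^{2}$
$\left(D{\left(3 \right)} + R{\left(-4 \right)}\right)^{2} = \left(\left(-9 + 3^{2}\right) - 4\right)^{2} = \left(\left(-9 + 9\right) - 4\right)^{2} = \left(0 - 4\right)^{2} = \left(-4\right)^{2} = 16$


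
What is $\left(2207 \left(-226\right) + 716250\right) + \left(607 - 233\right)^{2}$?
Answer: $357344$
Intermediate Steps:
$\left(2207 \left(-226\right) + 716250\right) + \left(607 - 233\right)^{2} = \left(-498782 + 716250\right) + 374^{2} = 217468 + 139876 = 357344$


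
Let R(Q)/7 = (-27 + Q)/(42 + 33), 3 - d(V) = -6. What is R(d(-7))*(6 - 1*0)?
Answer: -252/25 ≈ -10.080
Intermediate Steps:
d(V) = 9 (d(V) = 3 - 1*(-6) = 3 + 6 = 9)
R(Q) = -63/25 + 7*Q/75 (R(Q) = 7*((-27 + Q)/(42 + 33)) = 7*((-27 + Q)/75) = 7*((-27 + Q)*(1/75)) = 7*(-9/25 + Q/75) = -63/25 + 7*Q/75)
R(d(-7))*(6 - 1*0) = (-63/25 + (7/75)*9)*(6 - 1*0) = (-63/25 + 21/25)*(6 + 0) = -42/25*6 = -252/25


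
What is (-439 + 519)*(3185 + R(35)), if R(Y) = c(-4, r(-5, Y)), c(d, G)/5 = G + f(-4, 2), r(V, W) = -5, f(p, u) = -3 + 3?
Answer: 252800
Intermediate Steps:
f(p, u) = 0
c(d, G) = 5*G (c(d, G) = 5*(G + 0) = 5*G)
R(Y) = -25 (R(Y) = 5*(-5) = -25)
(-439 + 519)*(3185 + R(35)) = (-439 + 519)*(3185 - 25) = 80*3160 = 252800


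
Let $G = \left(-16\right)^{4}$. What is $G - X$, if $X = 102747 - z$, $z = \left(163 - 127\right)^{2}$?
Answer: $-35915$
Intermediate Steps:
$z = 1296$ ($z = 36^{2} = 1296$)
$G = 65536$
$X = 101451$ ($X = 102747 - 1296 = 101451$)
$G - X = 65536 - 101451 = -35915$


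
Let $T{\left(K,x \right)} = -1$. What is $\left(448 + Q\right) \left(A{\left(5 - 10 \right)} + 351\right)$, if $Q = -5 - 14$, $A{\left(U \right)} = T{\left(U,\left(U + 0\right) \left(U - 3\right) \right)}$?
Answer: $150150$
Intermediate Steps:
$A{\left(U \right)} = -1$
$Q = -19$ ($Q = -5 - 14 = -19$)
$\left(448 + Q\right) \left(A{\left(5 - 10 \right)} + 351\right) = \left(448 - 19\right) \left(-1 + 351\right) = 429 \cdot 350 = 150150$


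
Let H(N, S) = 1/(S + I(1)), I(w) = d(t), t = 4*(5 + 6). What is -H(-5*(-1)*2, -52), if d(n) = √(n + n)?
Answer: 13/654 + √22/1308 ≈ 0.023464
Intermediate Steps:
t = 44 (t = 4*11 = 44)
d(n) = √2*√n (d(n) = √(2*n) = √2*√n)
I(w) = 2*√22 (I(w) = √2*√44 = √2*(2*√11) = 2*√22)
H(N, S) = 1/(S + 2*√22)
-H(-5*(-1)*2, -52) = -1/(-52 + 2*√22)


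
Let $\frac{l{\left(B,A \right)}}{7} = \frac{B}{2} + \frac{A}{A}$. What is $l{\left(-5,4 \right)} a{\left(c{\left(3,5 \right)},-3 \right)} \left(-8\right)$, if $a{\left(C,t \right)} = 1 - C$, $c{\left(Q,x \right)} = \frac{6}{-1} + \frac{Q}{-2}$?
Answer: $714$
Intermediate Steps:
$c{\left(Q,x \right)} = -6 - \frac{Q}{2}$ ($c{\left(Q,x \right)} = 6 \left(-1\right) + Q \left(- \frac{1}{2}\right) = -6 - \frac{Q}{2}$)
$l{\left(B,A \right)} = 7 + \frac{7 B}{2}$ ($l{\left(B,A \right)} = 7 \left(\frac{B}{2} + \frac{A}{A}\right) = 7 \left(B \frac{1}{2} + 1\right) = 7 \left(\frac{B}{2} + 1\right) = 7 \left(1 + \frac{B}{2}\right) = 7 + \frac{7 B}{2}$)
$l{\left(-5,4 \right)} a{\left(c{\left(3,5 \right)},-3 \right)} \left(-8\right) = \left(7 + \frac{7}{2} \left(-5\right)\right) \left(1 - \left(-6 - \frac{3}{2}\right)\right) \left(-8\right) = \left(7 - \frac{35}{2}\right) \left(1 - \left(-6 - \frac{3}{2}\right)\right) \left(-8\right) = - \frac{21 \left(1 - - \frac{15}{2}\right)}{2} \left(-8\right) = - \frac{21 \left(1 + \frac{15}{2}\right)}{2} \left(-8\right) = \left(- \frac{21}{2}\right) \frac{17}{2} \left(-8\right) = \left(- \frac{357}{4}\right) \left(-8\right) = 714$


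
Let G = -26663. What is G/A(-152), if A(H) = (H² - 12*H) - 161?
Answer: -26663/24767 ≈ -1.0766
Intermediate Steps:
A(H) = -161 + H² - 12*H
G/A(-152) = -26663/(-161 + (-152)² - 12*(-152)) = -26663/(-161 + 23104 + 1824) = -26663/24767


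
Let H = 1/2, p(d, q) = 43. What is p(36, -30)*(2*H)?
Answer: 43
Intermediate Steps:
H = ½ ≈ 0.50000
p(36, -30)*(2*H) = 43*(2*(½)) = 43*1 = 43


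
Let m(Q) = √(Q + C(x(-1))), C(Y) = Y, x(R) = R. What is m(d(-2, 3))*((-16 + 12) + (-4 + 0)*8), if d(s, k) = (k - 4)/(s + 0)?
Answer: -18*I*√2 ≈ -25.456*I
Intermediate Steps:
d(s, k) = (-4 + k)/s
m(Q) = √(-1 + Q) (m(Q) = √(Q - 1) = √(-1 + Q))
m(d(-2, 3))*((-16 + 12) + (-4 + 0)*8) = √(-1 + (-4 + 3)/(-2))*((-16 + 12) + (-4 + 0)*8) = √(-1 - ½*(-1))*(-4 - 4*8) = √(-1 + ½)*(-4 - 32) = √(-½)*(-36) = (I*√2/2)*(-36) = -18*I*√2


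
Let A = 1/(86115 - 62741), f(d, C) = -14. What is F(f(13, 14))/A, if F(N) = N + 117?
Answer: 2407522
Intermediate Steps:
A = 1/23374 ≈ 4.2783e-5
F(N) = 117 + N
F(f(13, 14))/A = (117 - 14)/(1/23374) = 103*23374 = 2407522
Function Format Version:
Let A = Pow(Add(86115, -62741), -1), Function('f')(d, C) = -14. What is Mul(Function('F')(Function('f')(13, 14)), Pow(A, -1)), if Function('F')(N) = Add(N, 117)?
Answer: 2407522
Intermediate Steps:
A = Rational(1, 23374) (A = Pow(23374, -1) = Rational(1, 23374) ≈ 4.2783e-5)
Function('F')(N) = Add(117, N)
Mul(Function('F')(Function('f')(13, 14)), Pow(A, -1)) = Mul(Add(117, -14), Pow(Rational(1, 23374), -1)) = Mul(103, 23374) = 2407522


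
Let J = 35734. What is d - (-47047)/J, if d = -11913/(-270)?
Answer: 36533486/804015 ≈ 45.439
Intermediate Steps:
d = 3971/90 (d = -11913*(-1/270) = 3971/90 ≈ 44.122)
d - (-47047)/J = 3971/90 - (-47047)/35734 = 3971/90 - 1*(-47047/35734) = 3971/90 + 47047/35734 = 36533486/804015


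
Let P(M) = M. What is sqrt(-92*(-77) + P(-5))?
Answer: sqrt(7079) ≈ 84.137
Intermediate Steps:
sqrt(-92*(-77) + P(-5)) = sqrt(-92*(-77) - 5) = sqrt(7084 - 5) = sqrt(7079)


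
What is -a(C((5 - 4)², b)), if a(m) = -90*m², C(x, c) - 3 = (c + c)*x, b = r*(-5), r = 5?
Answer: 198810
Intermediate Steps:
b = -25 (b = 5*(-5) = -25)
C(x, c) = 3 + 2*c*x (C(x, c) = 3 + (c + c)*x = 3 + (2*c)*x = 3 + 2*c*x)
-a(C((5 - 4)², b)) = -(-90)*(3 + 2*(-25)*(5 - 4)²)² = -(-90)*(3 + 2*(-25)*1²)² = -(-90)*(3 + 2*(-25)*1)² = -(-90)*(3 - 50)² = -(-90)*(-47)² = -(-90)*2209 = -1*(-198810) = 198810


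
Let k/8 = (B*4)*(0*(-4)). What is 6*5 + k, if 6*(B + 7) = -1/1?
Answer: 30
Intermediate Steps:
B = -43/6 (B = -7 + (-1/1)/6 = -7 + (-1*1)/6 = -7 + (1/6)*(-1) = -7 - 1/6 = -43/6 ≈ -7.1667)
k = 0 (k = 8*((-43/6*4)*(0*(-4))) = 8*(-86/3*0) = 8*0 = 0)
6*5 + k = 6*5 + 0 = 30 + 0 = 30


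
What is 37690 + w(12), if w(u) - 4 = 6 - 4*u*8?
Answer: 37316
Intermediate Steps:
w(u) = 10 - 32*u (w(u) = 4 + (6 - 4*u*8) = 4 + (6 - 32*u) = 10 - 32*u)
37690 + w(12) = 37690 + (10 - 32*12) = 37690 + (10 - 384) = 37690 - 374 = 37316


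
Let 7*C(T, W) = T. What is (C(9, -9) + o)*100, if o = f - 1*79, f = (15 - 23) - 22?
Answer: -75400/7 ≈ -10771.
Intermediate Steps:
f = -30 (f = -8 - 22 = -30)
C(T, W) = T/7
o = -109 (o = -30 - 1*79 = -30 - 79 = -109)
(C(9, -9) + o)*100 = ((1/7)*9 - 109)*100 = (9/7 - 109)*100 = -754/7*100 = -75400/7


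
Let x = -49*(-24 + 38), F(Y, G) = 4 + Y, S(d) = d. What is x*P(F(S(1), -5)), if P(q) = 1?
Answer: -686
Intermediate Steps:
x = -686 (x = -49*14 = -686)
x*P(F(S(1), -5)) = -686*1 = -686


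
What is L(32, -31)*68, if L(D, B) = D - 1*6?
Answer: 1768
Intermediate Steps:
L(D, B) = -6 + D (L(D, B) = D - 6 = -6 + D)
L(32, -31)*68 = (-6 + 32)*68 = 26*68 = 1768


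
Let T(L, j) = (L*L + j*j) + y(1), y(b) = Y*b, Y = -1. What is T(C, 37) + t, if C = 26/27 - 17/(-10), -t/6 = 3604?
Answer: -1476145439/72900 ≈ -20249.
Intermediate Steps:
y(b) = -b
t = -21624 (t = -6*3604 = -21624)
C = 719/270 (C = 26*(1/27) - 17*(-1/10) = 26/27 + 17/10 = 719/270 ≈ 2.6630)
T(L, j) = -1 + L**2 + j**2 (T(L, j) = (L*L + j*j) - 1*1 = (L**2 + j**2) - 1 = -1 + L**2 + j**2)
T(C, 37) + t = (-1 + (719/270)**2 + 37**2) - 21624 = (-1 + 516961/72900 + 1369) - 21624 = 100244161/72900 - 21624 = -1476145439/72900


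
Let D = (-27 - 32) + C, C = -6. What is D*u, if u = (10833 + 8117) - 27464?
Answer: 553410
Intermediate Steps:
u = -8514 (u = 18950 - 27464 = -8514)
D = -65 (D = (-27 - 32) - 6 = -59 - 6 = -65)
D*u = -65*(-8514) = 553410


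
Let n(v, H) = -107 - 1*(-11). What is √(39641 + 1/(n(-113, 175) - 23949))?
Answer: 2*√5729730202245/24045 ≈ 199.10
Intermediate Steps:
n(v, H) = -96 (n(v, H) = -107 + 11 = -96)
√(39641 + 1/(n(-113, 175) - 23949)) = √(39641 + 1/(-96 - 23949)) = √(39641 + 1/(-24045)) = √(39641 - 1/24045) = √(953167844/24045) = 2*√5729730202245/24045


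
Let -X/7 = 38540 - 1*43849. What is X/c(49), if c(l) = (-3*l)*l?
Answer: -5309/1029 ≈ -5.1594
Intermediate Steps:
c(l) = -3*l²
X = 37163 (X = -7*(38540 - 1*43849) = -7*(38540 - 43849) = -7*(-5309) = 37163)
X/c(49) = 37163/((-3*49²)) = 37163/((-3*2401)) = 37163/(-7203) = 37163*(-1/7203) = -5309/1029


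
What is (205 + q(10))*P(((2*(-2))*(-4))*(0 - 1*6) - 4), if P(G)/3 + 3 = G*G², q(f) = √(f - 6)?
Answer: -621001863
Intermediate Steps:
q(f) = √(-6 + f)
P(G) = -9 + 3*G³ (P(G) = -9 + 3*(G*G²) = -9 + 3*G³)
(205 + q(10))*P(((2*(-2))*(-4))*(0 - 1*6) - 4) = (205 + √(-6 + 10))*(-9 + 3*(((2*(-2))*(-4))*(0 - 1*6) - 4)³) = (205 + √4)*(-9 + 3*((-4*(-4))*(0 - 6) - 4)³) = (205 + 2)*(-9 + 3*(16*(-6) - 4)³) = 207*(-9 + 3*(-96 - 4)³) = 207*(-9 + 3*(-100)³) = 207*(-9 + 3*(-1000000)) = 207*(-9 - 3000000) = 207*(-3000009) = -621001863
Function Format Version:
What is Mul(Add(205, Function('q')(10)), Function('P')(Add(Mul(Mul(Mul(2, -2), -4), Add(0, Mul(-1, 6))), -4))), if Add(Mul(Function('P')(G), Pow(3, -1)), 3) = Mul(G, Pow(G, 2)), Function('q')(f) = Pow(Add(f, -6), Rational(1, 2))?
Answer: -621001863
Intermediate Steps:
Function('q')(f) = Pow(Add(-6, f), Rational(1, 2))
Function('P')(G) = Add(-9, Mul(3, Pow(G, 3))) (Function('P')(G) = Add(-9, Mul(3, Mul(G, Pow(G, 2)))) = Add(-9, Mul(3, Pow(G, 3))))
Mul(Add(205, Function('q')(10)), Function('P')(Add(Mul(Mul(Mul(2, -2), -4), Add(0, Mul(-1, 6))), -4))) = Mul(Add(205, Pow(Add(-6, 10), Rational(1, 2))), Add(-9, Mul(3, Pow(Add(Mul(Mul(Mul(2, -2), -4), Add(0, Mul(-1, 6))), -4), 3)))) = Mul(Add(205, Pow(4, Rational(1, 2))), Add(-9, Mul(3, Pow(Add(Mul(Mul(-4, -4), Add(0, -6)), -4), 3)))) = Mul(Add(205, 2), Add(-9, Mul(3, Pow(Add(Mul(16, -6), -4), 3)))) = Mul(207, Add(-9, Mul(3, Pow(Add(-96, -4), 3)))) = Mul(207, Add(-9, Mul(3, Pow(-100, 3)))) = Mul(207, Add(-9, Mul(3, -1000000))) = Mul(207, Add(-9, -3000000)) = Mul(207, -3000009) = -621001863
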